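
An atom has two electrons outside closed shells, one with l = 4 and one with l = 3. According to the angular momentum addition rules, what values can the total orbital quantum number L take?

Angular momentum addition gives L = |l₁ − l₂|, …, l₁ + l₂.
So L can be 1, 2, 3, 4, 5, 6, 7.

L = 1, 2, 3, 4, 5, 6, 7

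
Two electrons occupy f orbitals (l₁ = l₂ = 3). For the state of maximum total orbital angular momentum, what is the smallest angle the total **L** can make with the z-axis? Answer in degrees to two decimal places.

θ_min ≈ 22.21°

Angular momentum addition gives L = |l₁ − l₂|, …, l₁ + l₂.
So L can be 0, 1, 2, 3, 4, 5, 6.
The maximum is L = 6, with |L_tot| = ℏ√(6·7) = √42 ℏ.
The minimum angle with z is arccos(6/√42) ≈ 22.21°.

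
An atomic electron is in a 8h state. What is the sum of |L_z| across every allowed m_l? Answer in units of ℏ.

Σ|L_z| = 30 ℏ

For 8h, l = 5.
m_l runs from −5 to 5, i.e. {-5, -4, -3, -2, -1, 0, 1, 2, 3, 4, 5}.
Σ|m_l| = l(l+1) = 30.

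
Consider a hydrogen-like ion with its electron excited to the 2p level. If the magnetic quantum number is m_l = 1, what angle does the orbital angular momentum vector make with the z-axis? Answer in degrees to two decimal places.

The 2p level has l = 1.
|L| = ℏ√(l(l+1)) = √2 ℏ.
L_z = m_l ℏ = 1ℏ.
cos θ = L_z/|L| = 1/√2, so θ ≈ 45.00°.

θ ≈ 45.00°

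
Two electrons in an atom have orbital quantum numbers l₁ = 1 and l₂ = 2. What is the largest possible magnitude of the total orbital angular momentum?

The total orbital quantum number L ranges from |l₁ − l₂| to l₁ + l₂ in integer steps.
L ∈ {1, 2, 3}.
The largest magnitude corresponds to L = 3: |L_tot| = ℏ√(3·4) = 2√3 ℏ.

|L_tot|_max = 2√3 ℏ ≈ 3.464ℏ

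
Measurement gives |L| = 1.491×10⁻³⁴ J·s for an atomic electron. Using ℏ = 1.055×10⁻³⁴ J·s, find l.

l = 1

In units of ℏ, |L| ≈ 1.413.
l(l+1) ≈ 1.413² ≈ 2.00, so l = 1.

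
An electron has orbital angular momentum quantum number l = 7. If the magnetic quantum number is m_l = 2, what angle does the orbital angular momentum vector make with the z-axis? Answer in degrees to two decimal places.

θ ≈ 74.50°

|L| = ℏ√(l(l+1)) = 2√14 ℏ.
L_z = m_l ℏ = 2ℏ.
cos θ = L_z/|L| = 2/√56, so θ ≈ 74.50°.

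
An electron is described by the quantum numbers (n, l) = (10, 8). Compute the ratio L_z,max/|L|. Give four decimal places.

|L| = 6√2 ℏ ≈ 8.4853ℏ, while L_z,max = lℏ = 8ℏ.
L_z,max/|L| = 8/√72 = 0.9428.

L_z,max/|L| = 0.9428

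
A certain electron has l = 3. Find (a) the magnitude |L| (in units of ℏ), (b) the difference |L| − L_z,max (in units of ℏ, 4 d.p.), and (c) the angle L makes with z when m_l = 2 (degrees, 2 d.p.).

|L| = ℏ√(3·4) = 2√3 ℏ ≈ 3.464ℏ.
|L| − L_z,max = (2√3 − 3)ℏ ≈ 0.4641ℏ.
For m_l = 2: cos θ = 2/√12, θ ≈ 54.74°.

|L| = 2√3 ℏ ≈ 3.464ℏ; |L|−L_z,max ≈ 0.4641ℏ; θ(m_l=2) ≈ 54.74°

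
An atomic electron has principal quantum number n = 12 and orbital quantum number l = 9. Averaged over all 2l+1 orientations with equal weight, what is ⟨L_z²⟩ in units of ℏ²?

⟨L_z²⟩ = 30 ℏ²

m_l runs from −9 to 9, i.e. {-9, -8, -7, -6, -5, -4, -3, -2, -1, 0, 1, 2, 3, 4, 5, 6, 7, 8, 9}.
Average of L_z² over 19 states: 570/19 ℏ² = 30 ℏ².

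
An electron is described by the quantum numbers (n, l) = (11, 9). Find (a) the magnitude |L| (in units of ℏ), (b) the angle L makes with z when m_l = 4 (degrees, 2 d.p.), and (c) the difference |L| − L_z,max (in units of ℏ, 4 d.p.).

|L| = ℏ√(9·10) = 3√10 ℏ ≈ 9.487ℏ.
For m_l = 4: cos θ = 4/√90, θ ≈ 65.06°.
|L| − L_z,max = (3√10 − 9)ℏ ≈ 0.4868ℏ.

|L| = 3√10 ℏ ≈ 9.487ℏ; θ(m_l=4) ≈ 65.06°; |L|−L_z,max ≈ 0.4868ℏ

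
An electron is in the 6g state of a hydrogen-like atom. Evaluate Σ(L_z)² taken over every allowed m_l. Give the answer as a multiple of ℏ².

Σ(L_z)² = 60 ℏ²

For 6g, l = 4.
The allowed m_l values are -4, -3, -2, -1, 0, 1, 2, 3, 4.
Σ m_l² = 2·(1 + 4 + 9 + 16) = 60.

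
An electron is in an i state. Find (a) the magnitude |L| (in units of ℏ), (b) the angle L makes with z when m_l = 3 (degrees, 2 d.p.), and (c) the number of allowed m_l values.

|L| = √42 ℏ ≈ 6.481ℏ; θ(m_l=3) ≈ 62.42°; 13 values

An i state has l = 6.
|L| = ℏ√(6·7) = √42 ℏ ≈ 6.481ℏ.
For m_l = 3: cos θ = 3/√42, θ ≈ 62.42°.
There are 2l+1 = 13 values of m_l.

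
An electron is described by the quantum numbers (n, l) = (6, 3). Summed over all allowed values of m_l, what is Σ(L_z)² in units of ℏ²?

Σ(L_z)² = 28 ℏ²

The allowed m_l values are -3, -2, -1, 0, 1, 2, 3.
Σ m_l² = 2·(1 + 4 + 9) = 28.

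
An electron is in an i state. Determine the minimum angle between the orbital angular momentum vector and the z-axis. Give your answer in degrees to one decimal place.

For an i orbital, l = 6.
|L| = ℏ√(l(l+1)) = √42 ℏ.
The smallest angle corresponds to the largest L_z, i.e. m_l = l = 6, giving L_z = 6ℏ.
cos θ_min = 6/√42, so θ_min ≈ 22.2°.

θ_min ≈ 22.2°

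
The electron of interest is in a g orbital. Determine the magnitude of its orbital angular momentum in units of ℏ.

A g state has l = 4.
|L| = ℏ√(l(l+1)) = ℏ√(4·5) = 2√5 ℏ

|L| = 2√5 ℏ ≈ 4.472ℏ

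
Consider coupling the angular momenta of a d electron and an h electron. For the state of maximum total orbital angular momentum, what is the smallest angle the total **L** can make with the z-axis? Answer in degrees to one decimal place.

Angular momentum addition gives L = |l₁ − l₂|, …, l₁ + l₂.
So L can be 3, 4, 5, 6, 7.
The maximum is L = 7, with |L_tot| = ℏ√(7·8) = 2√14 ℏ.
The minimum angle with z is arccos(7/√56) ≈ 20.7°.

θ_min ≈ 20.7°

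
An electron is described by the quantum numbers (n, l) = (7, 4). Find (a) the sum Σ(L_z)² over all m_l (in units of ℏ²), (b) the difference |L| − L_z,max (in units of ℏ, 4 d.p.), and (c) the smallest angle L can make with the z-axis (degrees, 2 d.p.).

Σ m_l² = 60, so Σ(L_z)² = 60 ℏ².
|L| − L_z,max = (2√5 − 4)ℏ ≈ 0.4721ℏ.
cos θ_min = 4/√20, so θ_min ≈ 26.57°.

Σ(L_z)² = 60 ℏ²; |L|−L_z,max ≈ 0.4721ℏ; θ_min ≈ 26.57°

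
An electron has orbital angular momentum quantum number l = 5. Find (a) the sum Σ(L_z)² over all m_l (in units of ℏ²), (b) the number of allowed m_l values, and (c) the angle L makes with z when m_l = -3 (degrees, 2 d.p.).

Σ m_l² = 110, so Σ(L_z)² = 110 ℏ².
There are 2l+1 = 11 values of m_l.
For m_l = -3: cos θ = -3/√30, θ ≈ 123.21°.

Σ(L_z)² = 110 ℏ²; 11 values; θ(m_l=-3) ≈ 123.21°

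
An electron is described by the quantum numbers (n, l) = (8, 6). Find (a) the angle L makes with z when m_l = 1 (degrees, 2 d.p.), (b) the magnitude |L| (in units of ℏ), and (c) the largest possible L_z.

θ(m_l=1) ≈ 81.12°; |L| = √42 ℏ ≈ 6.481ℏ; L_z,max = 6ℏ

For m_l = 1: cos θ = 1/√42, θ ≈ 81.12°.
|L| = ℏ√(6·7) = √42 ℏ ≈ 6.481ℏ.
L_z,max = lℏ = 6ℏ.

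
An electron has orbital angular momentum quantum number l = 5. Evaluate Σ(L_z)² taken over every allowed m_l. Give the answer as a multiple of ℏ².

m_l runs from −5 to 5, i.e. {-5, -4, -3, -2, -1, 0, 1, 2, 3, 4, 5}.
Σ m_l² = 2·(1 + 4 + 9 + 16 + 25) = 110.

Σ(L_z)² = 110 ℏ²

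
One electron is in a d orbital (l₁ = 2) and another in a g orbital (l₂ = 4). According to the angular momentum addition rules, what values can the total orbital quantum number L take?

L = 2, 3, 4, 5, 6

L runs from |2 − 4| = 2 to 2 + 4 = 6.
L ∈ {2, 3, 4, 5, 6}.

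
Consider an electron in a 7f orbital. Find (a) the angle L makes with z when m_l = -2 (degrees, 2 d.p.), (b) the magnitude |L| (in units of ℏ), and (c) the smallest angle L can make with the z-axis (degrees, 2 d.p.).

θ(m_l=-2) ≈ 125.26°; |L| = 2√3 ℏ ≈ 3.464ℏ; θ_min ≈ 30.00°

The 7f subshell has l = 3.
For m_l = -2: cos θ = -2/√12, θ ≈ 125.26°.
|L| = ℏ√(3·4) = 2√3 ℏ ≈ 3.464ℏ.
cos θ_min = 3/√12, so θ_min ≈ 30.00°.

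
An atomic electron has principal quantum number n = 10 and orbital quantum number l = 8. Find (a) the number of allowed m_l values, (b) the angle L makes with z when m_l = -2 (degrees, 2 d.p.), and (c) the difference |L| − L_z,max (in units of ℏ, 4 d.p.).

17 values; θ(m_l=-2) ≈ 103.63°; |L|−L_z,max ≈ 0.4853ℏ

There are 2l+1 = 17 values of m_l.
For m_l = -2: cos θ = -2/√72, θ ≈ 103.63°.
|L| − L_z,max = (6√2 − 8)ℏ ≈ 0.4853ℏ.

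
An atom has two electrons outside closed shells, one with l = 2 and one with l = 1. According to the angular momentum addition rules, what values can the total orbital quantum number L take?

L = 1, 2, 3

The total orbital quantum number L ranges from |l₁ − l₂| to l₁ + l₂ in integer steps.
Allowed values: L = 1, 2, 3.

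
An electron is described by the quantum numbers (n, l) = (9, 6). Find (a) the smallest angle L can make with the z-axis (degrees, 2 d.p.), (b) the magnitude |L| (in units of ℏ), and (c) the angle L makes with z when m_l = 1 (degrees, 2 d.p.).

cos θ_min = 6/√42, so θ_min ≈ 22.21°.
|L| = ℏ√(6·7) = √42 ℏ ≈ 6.481ℏ.
For m_l = 1: cos θ = 1/√42, θ ≈ 81.12°.

θ_min ≈ 22.21°; |L| = √42 ℏ ≈ 6.481ℏ; θ(m_l=1) ≈ 81.12°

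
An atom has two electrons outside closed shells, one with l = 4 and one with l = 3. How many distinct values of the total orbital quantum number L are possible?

By the triangle rule, |l₁ − l₂| ≤ L ≤ l₁ + l₂.
So L can be 1, 2, 3, 4, 5, 6, 7.
That is 7 values.

7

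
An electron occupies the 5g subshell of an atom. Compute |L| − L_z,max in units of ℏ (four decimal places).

The 5g subshell has l = 4.
|L| = 2√5 ℏ ≈ 4.4721ℏ, while L_z,max = lℏ = 4ℏ.
The difference is (2√5 − 4)ℏ ≈ 0.4721ℏ.

|L| − L_z,max ≈ 0.4721ℏ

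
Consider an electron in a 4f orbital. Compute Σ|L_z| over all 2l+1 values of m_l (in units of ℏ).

For 4f, l = 3.
m_l ∈ {-3, -2, -1, 0, 1, 2, 3}.
Σ|m_l| = 2·3(3+1)/2 = 12.

Σ|L_z| = 12 ℏ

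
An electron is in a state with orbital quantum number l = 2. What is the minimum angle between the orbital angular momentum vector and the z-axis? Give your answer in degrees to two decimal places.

θ_min ≈ 35.26°

|L|² = l(l+1)ℏ² = 6ℏ², so |L| = √6 ℏ.
The smallest angle corresponds to the largest L_z, i.e. m_l = l = 2, giving L_z = 2ℏ.
cos θ_min = 2/√6, so θ_min ≈ 35.26°.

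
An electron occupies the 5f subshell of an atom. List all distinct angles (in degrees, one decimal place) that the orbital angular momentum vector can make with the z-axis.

θ ∈ {30.0°, 54.7°, 73.2°, 90.0°, 106.8°, 125.3°, 150.0°}

For 5f, l = 3.
|L| = ℏ√(l(l+1)) = 2√3 ℏ.
cos θ = m_l/√12 for each m_l ∈ {-3, -2, -1, 0, 1, 2, 3}.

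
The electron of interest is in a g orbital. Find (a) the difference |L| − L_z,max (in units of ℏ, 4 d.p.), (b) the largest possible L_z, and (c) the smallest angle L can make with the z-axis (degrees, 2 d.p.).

G corresponds to l = 4.
|L| − L_z,max = (2√5 − 4)ℏ ≈ 0.4721ℏ.
L_z,max = lℏ = 4ℏ.
cos θ_min = 4/√20, so θ_min ≈ 26.57°.

|L|−L_z,max ≈ 0.4721ℏ; L_z,max = 4ℏ; θ_min ≈ 26.57°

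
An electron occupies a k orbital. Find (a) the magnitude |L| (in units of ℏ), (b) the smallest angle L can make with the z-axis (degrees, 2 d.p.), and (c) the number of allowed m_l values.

|L| = 2√14 ℏ ≈ 7.483ℏ; θ_min ≈ 20.70°; 15 values

A k state has l = 7.
|L| = ℏ√(7·8) = 2√14 ℏ ≈ 7.483ℏ.
cos θ_min = 7/√56, so θ_min ≈ 20.70°.
There are 2l+1 = 15 values of m_l.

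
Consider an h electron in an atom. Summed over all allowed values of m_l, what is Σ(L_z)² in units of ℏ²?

Σ(L_z)² = 110 ℏ²

The letter h corresponds to l = 5.
m_l ∈ {-5, -4, -3, -2, -1, 0, 1, 2, 3, 4, 5}.
Σ m_l² = l(l+1)(2l+1)/3 = 5·6·11/3 = 110.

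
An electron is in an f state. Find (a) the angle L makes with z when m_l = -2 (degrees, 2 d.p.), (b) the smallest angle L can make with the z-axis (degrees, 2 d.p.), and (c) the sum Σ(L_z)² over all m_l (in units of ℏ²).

F corresponds to l = 3.
For m_l = -2: cos θ = -2/√12, θ ≈ 125.26°.
cos θ_min = 3/√12, so θ_min ≈ 30.00°.
Σ m_l² = 28, so Σ(L_z)² = 28 ℏ².

θ(m_l=-2) ≈ 125.26°; θ_min ≈ 30.00°; Σ(L_z)² = 28 ℏ²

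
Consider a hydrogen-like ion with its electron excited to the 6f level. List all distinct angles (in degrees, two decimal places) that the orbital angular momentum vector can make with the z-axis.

The 6f level has l = 3.
|L|² = l(l+1)ℏ² = 12ℏ², so |L| = 2√3 ℏ.
cos θ = m_l/√12 for each m_l ∈ {-3, -2, -1, 0, 1, 2, 3}.

θ ∈ {30.00°, 54.74°, 73.22°, 90.00°, 106.78°, 125.26°, 150.00°}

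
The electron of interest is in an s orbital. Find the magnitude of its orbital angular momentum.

|L| = 0

The letter s corresponds to l = 0.
|L| = ℏ√(l(l+1)) = ℏ√0 = 0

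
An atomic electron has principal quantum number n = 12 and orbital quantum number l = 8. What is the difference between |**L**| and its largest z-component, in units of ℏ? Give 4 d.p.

|L| = 6√2 ℏ ≈ 8.4853ℏ, while L_z,max = lℏ = 8ℏ.
The difference is (6√2 − 8)ℏ ≈ 0.4853ℏ.

|L| − L_z,max ≈ 0.4853ℏ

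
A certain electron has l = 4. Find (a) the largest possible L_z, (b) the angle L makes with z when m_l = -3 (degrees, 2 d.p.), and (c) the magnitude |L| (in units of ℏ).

L_z,max = lℏ = 4ℏ.
For m_l = -3: cos θ = -3/√20, θ ≈ 132.13°.
|L| = ℏ√(4·5) = 2√5 ℏ ≈ 4.472ℏ.

L_z,max = 4ℏ; θ(m_l=-3) ≈ 132.13°; |L| = 2√5 ℏ ≈ 4.472ℏ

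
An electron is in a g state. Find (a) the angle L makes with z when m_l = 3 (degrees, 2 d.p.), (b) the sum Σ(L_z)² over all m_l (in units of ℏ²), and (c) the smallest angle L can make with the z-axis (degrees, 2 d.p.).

θ(m_l=3) ≈ 47.87°; Σ(L_z)² = 60 ℏ²; θ_min ≈ 26.57°

The letter g corresponds to l = 4.
For m_l = 3: cos θ = 3/√20, θ ≈ 47.87°.
Σ m_l² = 60, so Σ(L_z)² = 60 ℏ².
cos θ_min = 4/√20, so θ_min ≈ 26.57°.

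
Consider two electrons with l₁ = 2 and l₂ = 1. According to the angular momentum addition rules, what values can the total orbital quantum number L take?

L = 1, 2, 3

Angular momentum addition gives L = |l₁ − l₂|, …, l₁ + l₂.
L ∈ {1, 2, 3}.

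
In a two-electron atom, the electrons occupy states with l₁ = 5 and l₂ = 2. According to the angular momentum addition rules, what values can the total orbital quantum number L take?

L = 3, 4, 5, 6, 7

By the triangle rule, |l₁ − l₂| ≤ L ≤ l₁ + l₂.
So L can be 3, 4, 5, 6, 7.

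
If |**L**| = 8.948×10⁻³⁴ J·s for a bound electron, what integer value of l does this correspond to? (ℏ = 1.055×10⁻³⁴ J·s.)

l = 8

In units of ℏ, |L| ≈ 8.482.
Set l(l+1) = 71.94; the integer solution is l = 8.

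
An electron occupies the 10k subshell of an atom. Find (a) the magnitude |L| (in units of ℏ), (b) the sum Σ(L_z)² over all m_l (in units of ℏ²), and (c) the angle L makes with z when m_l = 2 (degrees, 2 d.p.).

|L| = 2√14 ℏ ≈ 7.483ℏ; Σ(L_z)² = 280 ℏ²; θ(m_l=2) ≈ 74.50°

For 10k, l = 7.
|L| = ℏ√(7·8) = 2√14 ℏ ≈ 7.483ℏ.
Σ m_l² = 280, so Σ(L_z)² = 280 ℏ².
For m_l = 2: cos θ = 2/√56, θ ≈ 74.50°.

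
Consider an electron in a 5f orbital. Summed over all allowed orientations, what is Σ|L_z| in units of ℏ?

The 5f subshell has l = 3.
The allowed m_l values are -3, -2, -1, 0, 1, 2, 3.
Σ|m_l| = l(l+1) = 12.

Σ|L_z| = 12 ℏ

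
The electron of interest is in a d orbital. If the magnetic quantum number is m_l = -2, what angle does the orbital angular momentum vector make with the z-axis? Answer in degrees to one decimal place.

For a d orbital, l = 2.
|L| = ℏ√(l(l+1)) = √6 ℏ.
L_z = m_l ℏ = −2ℏ.
cos θ = L_z/|L| = -2/√6, so θ ≈ 144.7°.

θ ≈ 144.7°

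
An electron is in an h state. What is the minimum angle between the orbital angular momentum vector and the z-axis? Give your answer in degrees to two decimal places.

An h state has l = 5.
|L| = √(l(l+1)) ℏ = √30 ℏ.
The smallest angle corresponds to the largest L_z, i.e. m_l = l = 5, giving L_z = 5ℏ.
cos θ_min = 5/√30, so θ_min ≈ 24.09°.

θ_min ≈ 24.09°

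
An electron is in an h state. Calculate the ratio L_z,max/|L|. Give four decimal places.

L_z,max/|L| = 0.9129

For an h orbital, l = 5.
|L| = √30 ℏ ≈ 5.4772ℏ, while L_z,max = lℏ = 5ℏ.
L_z,max/|L| = 5/√30 = 0.9129.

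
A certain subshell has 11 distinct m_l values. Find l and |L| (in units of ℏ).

l = 5, |L| = √30 ℏ ≈ 5.477ℏ

2l + 1 = 11 ⇒ l = 5.
Then |L| = √(l(l+1)) ℏ = √30 ℏ.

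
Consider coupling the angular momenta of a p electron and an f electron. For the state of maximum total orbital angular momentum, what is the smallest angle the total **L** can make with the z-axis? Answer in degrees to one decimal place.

L runs from |1 − 3| = 2 to 1 + 3 = 4.
Allowed values: L = 2, 3, 4.
The maximum is L = 4, with |L_tot| = ℏ√(4·5) = 2√5 ℏ.
The minimum angle with z is arccos(4/√20) ≈ 26.6°.

θ_min ≈ 26.6°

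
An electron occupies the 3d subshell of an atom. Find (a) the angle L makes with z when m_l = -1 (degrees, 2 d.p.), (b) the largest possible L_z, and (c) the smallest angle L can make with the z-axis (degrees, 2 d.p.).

θ(m_l=-1) ≈ 114.09°; L_z,max = 2ℏ; θ_min ≈ 35.26°

3d means n = 3, l = 2.
For m_l = -1: cos θ = -1/√6, θ ≈ 114.09°.
L_z,max = lℏ = 2ℏ.
cos θ_min = 2/√6, so θ_min ≈ 35.26°.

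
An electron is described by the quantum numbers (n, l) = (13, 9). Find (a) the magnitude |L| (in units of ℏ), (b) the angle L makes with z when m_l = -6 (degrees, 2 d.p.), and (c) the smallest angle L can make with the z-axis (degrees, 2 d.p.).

|L| = 3√10 ℏ ≈ 9.487ℏ; θ(m_l=-6) ≈ 129.23°; θ_min ≈ 18.43°

|L| = ℏ√(9·10) = 3√10 ℏ ≈ 9.487ℏ.
For m_l = -6: cos θ = -6/√90, θ ≈ 129.23°.
cos θ_min = 9/√90, so θ_min ≈ 18.43°.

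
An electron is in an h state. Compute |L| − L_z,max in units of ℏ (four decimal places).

For an h orbital, l = 5.
|L| = √30 ℏ ≈ 5.4772ℏ, while L_z,max = lℏ = 5ℏ.
The difference is (√30 − 5)ℏ ≈ 0.4772ℏ.

|L| − L_z,max ≈ 0.4772ℏ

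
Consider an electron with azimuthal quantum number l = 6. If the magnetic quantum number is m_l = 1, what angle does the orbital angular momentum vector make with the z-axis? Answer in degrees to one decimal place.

θ ≈ 81.1°

|L| = ℏ√(l(l+1)) = √42 ℏ.
L_z = m_l ℏ = 1ℏ.
cos θ = L_z/|L| = 1/√42, so θ ≈ 81.1°.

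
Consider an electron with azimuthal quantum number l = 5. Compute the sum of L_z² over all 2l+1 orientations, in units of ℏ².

m_l ∈ {-5, -4, -3, -2, -1, 0, 1, 2, 3, 4, 5}.
Σ m_l² = l(l+1)(2l+1)/3 = 5·6·11/3 = 110.

Σ(L_z)² = 110 ℏ²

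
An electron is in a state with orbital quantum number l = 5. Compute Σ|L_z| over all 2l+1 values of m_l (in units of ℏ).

Σ|L_z| = 30 ℏ

m_l ∈ {-5, -4, -3, -2, -1, 0, 1, 2, 3, 4, 5}.
Σ|m_l| = l(l+1) = 30.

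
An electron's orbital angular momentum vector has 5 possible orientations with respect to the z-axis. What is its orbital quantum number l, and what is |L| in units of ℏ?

5 = 2l + 1, so l = (5−1)/2 = 2.
|L| = ℏ√(l(l+1)) = ℏ√(2·3) = √6 ℏ.

l = 2, |L| = √6 ℏ ≈ 2.449ℏ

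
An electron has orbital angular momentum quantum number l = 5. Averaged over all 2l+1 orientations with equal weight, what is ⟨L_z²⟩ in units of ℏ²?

⟨L_z²⟩ = 10 ℏ²

m_l runs from −5 to 5, i.e. {-5, -4, -3, -2, -1, 0, 1, 2, 3, 4, 5}.
⟨L_z²⟩ = ℏ²·(Σ m_l²)/(2l+1) = ℏ²·110/11 = 10ℏ².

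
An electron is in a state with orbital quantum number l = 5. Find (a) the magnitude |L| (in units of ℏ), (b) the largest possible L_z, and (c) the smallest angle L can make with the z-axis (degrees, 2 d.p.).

|L| = ℏ√(5·6) = √30 ℏ ≈ 5.477ℏ.
L_z,max = lℏ = 5ℏ.
cos θ_min = 5/√30, so θ_min ≈ 24.09°.

|L| = √30 ℏ ≈ 5.477ℏ; L_z,max = 5ℏ; θ_min ≈ 24.09°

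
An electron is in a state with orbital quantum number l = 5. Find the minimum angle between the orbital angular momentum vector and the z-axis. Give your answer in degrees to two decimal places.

θ_min ≈ 24.09°

|L|² = l(l+1)ℏ² = 30ℏ², so |L| = √30 ℏ.
The smallest angle corresponds to the largest L_z, i.e. m_l = l = 5, giving L_z = 5ℏ.
cos θ_min = 5/√30, so θ_min ≈ 24.09°.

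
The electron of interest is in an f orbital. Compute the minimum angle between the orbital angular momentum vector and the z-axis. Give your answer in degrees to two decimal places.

θ_min ≈ 30.00°

The letter f corresponds to l = 3.
|L| = ℏ√(l(l+1)) = 2√3 ℏ.
The smallest angle corresponds to the largest L_z, i.e. m_l = l = 3, giving L_z = 3ℏ.
cos θ_min = 3/√12, so θ_min ≈ 30.00°.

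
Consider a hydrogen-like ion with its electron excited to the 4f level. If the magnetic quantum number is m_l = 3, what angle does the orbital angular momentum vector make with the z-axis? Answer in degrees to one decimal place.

The 4f level has l = 3.
|L|² = l(l+1)ℏ² = 12ℏ², so |L| = 2√3 ℏ.
L_z = m_l ℏ = 3ℏ.
cos θ = L_z/|L| = 3/√12, so θ ≈ 30.0°.

θ ≈ 30.0°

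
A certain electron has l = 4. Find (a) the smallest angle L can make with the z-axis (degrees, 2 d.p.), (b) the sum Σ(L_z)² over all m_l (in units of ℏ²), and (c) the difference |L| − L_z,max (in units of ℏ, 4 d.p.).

cos θ_min = 4/√20, so θ_min ≈ 26.57°.
Σ m_l² = 60, so Σ(L_z)² = 60 ℏ².
|L| − L_z,max = (2√5 − 4)ℏ ≈ 0.4721ℏ.

θ_min ≈ 26.57°; Σ(L_z)² = 60 ℏ²; |L|−L_z,max ≈ 0.4721ℏ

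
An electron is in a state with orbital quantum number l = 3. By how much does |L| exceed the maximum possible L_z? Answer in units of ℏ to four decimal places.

|L| = 2√3 ℏ ≈ 3.4641ℏ, while L_z,max = lℏ = 3ℏ.
The difference is (2√3 − 3)ℏ ≈ 0.4641ℏ.

|L| − L_z,max ≈ 0.4641ℏ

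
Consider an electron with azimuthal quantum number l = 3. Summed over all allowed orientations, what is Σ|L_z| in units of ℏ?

The allowed m_l values are -3, -2, -1, 0, 1, 2, 3.
Σ|m_l| = 2·3(3+1)/2 = 12.

Σ|L_z| = 12 ℏ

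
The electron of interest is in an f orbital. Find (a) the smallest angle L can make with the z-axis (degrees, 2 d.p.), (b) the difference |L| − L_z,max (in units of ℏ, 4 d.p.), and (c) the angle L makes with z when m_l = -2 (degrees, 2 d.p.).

θ_min ≈ 30.00°; |L|−L_z,max ≈ 0.4641ℏ; θ(m_l=-2) ≈ 125.26°

An f state has l = 3.
cos θ_min = 3/√12, so θ_min ≈ 30.00°.
|L| − L_z,max = (2√3 − 3)ℏ ≈ 0.4641ℏ.
For m_l = -2: cos θ = -2/√12, θ ≈ 125.26°.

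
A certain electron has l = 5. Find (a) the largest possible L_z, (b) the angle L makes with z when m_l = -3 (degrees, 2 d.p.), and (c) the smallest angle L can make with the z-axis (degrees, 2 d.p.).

L_z,max = 5ℏ; θ(m_l=-3) ≈ 123.21°; θ_min ≈ 24.09°

L_z,max = lℏ = 5ℏ.
For m_l = -3: cos θ = -3/√30, θ ≈ 123.21°.
cos θ_min = 5/√30, so θ_min ≈ 24.09°.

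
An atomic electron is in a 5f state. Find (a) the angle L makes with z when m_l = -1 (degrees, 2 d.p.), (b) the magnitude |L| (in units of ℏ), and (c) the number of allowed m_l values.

5f means n = 5, l = 3.
For m_l = -1: cos θ = -1/√12, θ ≈ 106.78°.
|L| = ℏ√(3·4) = 2√3 ℏ ≈ 3.464ℏ.
There are 2l+1 = 7 values of m_l.

θ(m_l=-1) ≈ 106.78°; |L| = 2√3 ℏ ≈ 3.464ℏ; 7 values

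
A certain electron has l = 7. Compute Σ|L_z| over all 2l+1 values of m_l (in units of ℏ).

m_l ∈ {-7, -6, -5, -4, -3, -2, -1, 0, 1, 2, 3, 4, 5, 6, 7}.
Σ|m_l| = l(l+1) = 56.

Σ|L_z| = 56 ℏ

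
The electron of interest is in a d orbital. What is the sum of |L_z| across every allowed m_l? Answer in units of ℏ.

Σ|L_z| = 6 ℏ

For a d orbital, l = 2.
The allowed m_l values are -2, -1, 0, 1, 2.
Σ|m_l| = l(l+1) = 6.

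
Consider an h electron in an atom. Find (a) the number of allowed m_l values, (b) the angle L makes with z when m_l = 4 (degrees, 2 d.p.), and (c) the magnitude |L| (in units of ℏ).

11 values; θ(m_l=4) ≈ 43.09°; |L| = √30 ℏ ≈ 5.477ℏ

The letter h corresponds to l = 5.
There are 2l+1 = 11 values of m_l.
For m_l = 4: cos θ = 4/√30, θ ≈ 43.09°.
|L| = ℏ√(5·6) = √30 ℏ ≈ 5.477ℏ.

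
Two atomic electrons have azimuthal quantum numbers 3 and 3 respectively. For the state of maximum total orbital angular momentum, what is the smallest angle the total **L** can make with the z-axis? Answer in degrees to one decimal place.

L runs from |3 − 3| = 0 to 3 + 3 = 6.
So L can be 0, 1, 2, 3, 4, 5, 6.
The maximum is L = 6, with |L_tot| = ℏ√(6·7) = √42 ℏ.
The minimum angle with z is arccos(6/√42) ≈ 22.2°.

θ_min ≈ 22.2°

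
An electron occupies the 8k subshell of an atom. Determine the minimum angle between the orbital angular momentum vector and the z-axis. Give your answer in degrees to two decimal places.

For 8k, l = 7.
|L| = ℏ√(l(l+1)) = 2√14 ℏ.
The smallest angle corresponds to the largest L_z, i.e. m_l = l = 7, giving L_z = 7ℏ.
cos θ_min = 7/√56, so θ_min ≈ 20.70°.

θ_min ≈ 20.70°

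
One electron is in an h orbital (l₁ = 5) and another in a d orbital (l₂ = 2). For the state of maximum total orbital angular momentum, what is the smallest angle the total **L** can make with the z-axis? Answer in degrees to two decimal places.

θ_min ≈ 20.70°

By the triangle rule, |l₁ − l₂| ≤ L ≤ l₁ + l₂.
Allowed values: L = 3, 4, 5, 6, 7.
The maximum is L = 7, with |L_tot| = ℏ√(7·8) = 2√14 ℏ.
The minimum angle with z is arccos(7/√56) ≈ 20.70°.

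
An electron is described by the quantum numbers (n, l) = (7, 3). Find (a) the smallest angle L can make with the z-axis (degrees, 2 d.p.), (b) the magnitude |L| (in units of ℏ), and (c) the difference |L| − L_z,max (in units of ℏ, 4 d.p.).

cos θ_min = 3/√12, so θ_min ≈ 30.00°.
|L| = ℏ√(3·4) = 2√3 ℏ ≈ 3.464ℏ.
|L| − L_z,max = (2√3 − 3)ℏ ≈ 0.4641ℏ.

θ_min ≈ 30.00°; |L| = 2√3 ℏ ≈ 3.464ℏ; |L|−L_z,max ≈ 0.4641ℏ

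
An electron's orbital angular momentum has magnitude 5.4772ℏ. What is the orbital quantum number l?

l = 5

|L| = ℏ√(l(l+1)), so l(l+1) = 30.
The positive root is l = 5.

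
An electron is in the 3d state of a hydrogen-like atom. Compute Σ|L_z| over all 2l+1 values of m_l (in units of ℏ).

Σ|L_z| = 6 ℏ

3d means n = 3, l = 2.
m_l runs from −2 to 2, i.e. {-2, -1, 0, 1, 2}.
Σ|m_l| = 2(1+2+…+2) = 6.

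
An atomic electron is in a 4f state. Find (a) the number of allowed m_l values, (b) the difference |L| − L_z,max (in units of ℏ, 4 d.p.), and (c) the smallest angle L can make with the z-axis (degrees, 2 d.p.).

7 values; |L|−L_z,max ≈ 0.4641ℏ; θ_min ≈ 30.00°

For 4f, l = 3.
There are 2l+1 = 7 values of m_l.
|L| − L_z,max = (2√3 − 3)ℏ ≈ 0.4641ℏ.
cos θ_min = 3/√12, so θ_min ≈ 30.00°.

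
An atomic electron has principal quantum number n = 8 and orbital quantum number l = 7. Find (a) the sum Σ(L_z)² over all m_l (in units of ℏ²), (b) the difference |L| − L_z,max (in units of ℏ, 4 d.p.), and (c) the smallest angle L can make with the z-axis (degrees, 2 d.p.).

Σ m_l² = 280, so Σ(L_z)² = 280 ℏ².
|L| − L_z,max = (2√14 − 7)ℏ ≈ 0.4833ℏ.
cos θ_min = 7/√56, so θ_min ≈ 20.70°.

Σ(L_z)² = 280 ℏ²; |L|−L_z,max ≈ 0.4833ℏ; θ_min ≈ 20.70°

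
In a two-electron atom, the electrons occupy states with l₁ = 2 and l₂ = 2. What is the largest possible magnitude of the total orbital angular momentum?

|L_tot|_max = 2√5 ℏ ≈ 4.472ℏ

L runs from |2 − 2| = 0 to 2 + 2 = 4.
L ∈ {0, 1, 2, 3, 4}.
The largest magnitude corresponds to L = 4: |L_tot| = ℏ√(4·5) = 2√5 ℏ.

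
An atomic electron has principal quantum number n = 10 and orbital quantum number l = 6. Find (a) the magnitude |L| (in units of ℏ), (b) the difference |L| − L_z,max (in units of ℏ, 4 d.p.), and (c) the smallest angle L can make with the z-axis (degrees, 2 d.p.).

|L| = √42 ℏ ≈ 6.481ℏ; |L|−L_z,max ≈ 0.4807ℏ; θ_min ≈ 22.21°

|L| = ℏ√(6·7) = √42 ℏ ≈ 6.481ℏ.
|L| − L_z,max = (√42 − 6)ℏ ≈ 0.4807ℏ.
cos θ_min = 6/√42, so θ_min ≈ 22.21°.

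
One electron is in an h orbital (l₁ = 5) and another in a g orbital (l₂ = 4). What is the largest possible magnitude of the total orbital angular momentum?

|L_tot|_max = 3√10 ℏ ≈ 9.487ℏ

By the triangle rule, |l₁ − l₂| ≤ L ≤ l₁ + l₂.
Allowed values: L = 1, 2, 3, 4, 5, 6, 7, 8, 9.
The largest magnitude corresponds to L = 9: |L_tot| = ℏ√(9·10) = 3√10 ℏ.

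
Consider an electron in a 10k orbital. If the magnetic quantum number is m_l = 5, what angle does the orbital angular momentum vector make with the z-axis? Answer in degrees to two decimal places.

θ ≈ 48.08°

For 10k, l = 7.
|L| = √(l(l+1)) ℏ = 2√14 ℏ.
L_z = m_l ℏ = 5ℏ.
cos θ = L_z/|L| = 5/√56, so θ ≈ 48.08°.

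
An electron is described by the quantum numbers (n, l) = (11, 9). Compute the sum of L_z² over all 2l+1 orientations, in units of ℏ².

Σ(L_z)² = 570 ℏ²

m_l runs from −9 to 9, i.e. {-9, -8, -7, -6, -5, -4, -3, -2, -1, 0, 1, 2, 3, 4, 5, 6, 7, 8, 9}.
Summing m² from −9 to 9: Σ m_l² = 570.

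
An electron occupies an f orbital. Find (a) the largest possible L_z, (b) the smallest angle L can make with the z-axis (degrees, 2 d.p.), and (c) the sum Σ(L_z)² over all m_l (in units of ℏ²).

L_z,max = 3ℏ; θ_min ≈ 30.00°; Σ(L_z)² = 28 ℏ²

An f state has l = 3.
L_z,max = lℏ = 3ℏ.
cos θ_min = 3/√12, so θ_min ≈ 30.00°.
Σ m_l² = 28, so Σ(L_z)² = 28 ℏ².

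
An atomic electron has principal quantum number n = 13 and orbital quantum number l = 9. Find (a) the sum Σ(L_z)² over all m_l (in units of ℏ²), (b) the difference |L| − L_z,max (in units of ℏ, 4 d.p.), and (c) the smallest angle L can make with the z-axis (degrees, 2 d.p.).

Σ(L_z)² = 570 ℏ²; |L|−L_z,max ≈ 0.4868ℏ; θ_min ≈ 18.43°

Σ m_l² = 570, so Σ(L_z)² = 570 ℏ².
|L| − L_z,max = (3√10 − 9)ℏ ≈ 0.4868ℏ.
cos θ_min = 9/√90, so θ_min ≈ 18.43°.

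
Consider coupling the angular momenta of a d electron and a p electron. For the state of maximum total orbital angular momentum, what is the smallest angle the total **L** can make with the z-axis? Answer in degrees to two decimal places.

θ_min ≈ 30.00°

The total orbital quantum number L ranges from |l₁ − l₂| to l₁ + l₂ in integer steps.
So L can be 1, 2, 3.
The maximum is L = 3, with |L_tot| = ℏ√(3·4) = 2√3 ℏ.
The minimum angle with z is arccos(3/√12) ≈ 30.00°.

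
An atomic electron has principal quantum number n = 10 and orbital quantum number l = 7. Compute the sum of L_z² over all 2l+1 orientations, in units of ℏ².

m_l runs from −7 to 7, i.e. {-7, -6, -5, -4, -3, -2, -1, 0, 1, 2, 3, 4, 5, 6, 7}.
Σ m_l² = l(l+1)(2l+1)/3 = 7·8·15/3 = 280.

Σ(L_z)² = 280 ℏ²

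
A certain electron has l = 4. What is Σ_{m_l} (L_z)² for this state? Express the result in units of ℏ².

Σ(L_z)² = 60 ℏ²

m_l ∈ {-4, -3, -2, -1, 0, 1, 2, 3, 4}.
Summing m² from −4 to 4: Σ m_l² = 60.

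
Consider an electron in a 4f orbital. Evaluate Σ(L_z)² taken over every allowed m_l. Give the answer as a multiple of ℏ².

Σ(L_z)² = 28 ℏ²

The 4f subshell has l = 3.
m_l runs from −3 to 3, i.e. {-3, -2, -1, 0, 1, 2, 3}.
Summing m² from −3 to 3: Σ m_l² = 28.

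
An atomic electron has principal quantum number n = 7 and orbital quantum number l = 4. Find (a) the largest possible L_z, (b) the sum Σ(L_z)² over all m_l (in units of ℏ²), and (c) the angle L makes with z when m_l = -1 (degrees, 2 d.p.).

L_z,max = lℏ = 4ℏ.
Σ m_l² = 60, so Σ(L_z)² = 60 ℏ².
For m_l = -1: cos θ = -1/√20, θ ≈ 102.92°.

L_z,max = 4ℏ; Σ(L_z)² = 60 ℏ²; θ(m_l=-1) ≈ 102.92°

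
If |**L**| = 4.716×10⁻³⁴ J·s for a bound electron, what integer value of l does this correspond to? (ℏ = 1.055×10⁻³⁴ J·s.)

l = 4

|L|/ℏ = (4.716×10⁻³⁴)/(1.055×10⁻³⁴) ≈ 4.470.
(|L|/ℏ)² = l(l+1) ≈ 19.98 ⇒ l = 4.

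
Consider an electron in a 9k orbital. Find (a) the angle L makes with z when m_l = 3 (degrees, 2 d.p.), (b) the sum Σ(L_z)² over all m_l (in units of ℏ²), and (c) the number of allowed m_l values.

The 9k subshell has l = 7.
For m_l = 3: cos θ = 3/√56, θ ≈ 66.37°.
Σ m_l² = 280, so Σ(L_z)² = 280 ℏ².
There are 2l+1 = 15 values of m_l.

θ(m_l=3) ≈ 66.37°; Σ(L_z)² = 280 ℏ²; 15 values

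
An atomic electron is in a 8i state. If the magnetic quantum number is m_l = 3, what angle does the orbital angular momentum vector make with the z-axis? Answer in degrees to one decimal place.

θ ≈ 62.4°

The 8i subshell has l = 6.
|L| = √(l(l+1)) ℏ = √42 ℏ.
L_z = m_l ℏ = 3ℏ.
cos θ = L_z/|L| = 3/√42, so θ ≈ 62.4°.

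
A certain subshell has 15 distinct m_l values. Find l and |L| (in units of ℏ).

l = 7, |L| = 2√14 ℏ ≈ 7.483ℏ

2l + 1 = 15 ⇒ l = 7.
|L| = ℏ√(l(l+1)) = ℏ√(7·8) = 2√14 ℏ.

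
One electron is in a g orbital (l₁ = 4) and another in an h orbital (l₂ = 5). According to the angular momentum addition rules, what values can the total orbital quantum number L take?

L = 1, 2, 3, 4, 5, 6, 7, 8, 9

Angular momentum addition gives L = |l₁ − l₂|, …, l₁ + l₂.
Allowed values: L = 1, 2, 3, 4, 5, 6, 7, 8, 9.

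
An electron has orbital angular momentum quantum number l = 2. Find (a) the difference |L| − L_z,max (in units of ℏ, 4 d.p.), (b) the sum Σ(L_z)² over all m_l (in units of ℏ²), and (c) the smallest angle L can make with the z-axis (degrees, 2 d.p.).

|L| − L_z,max = (√6 − 2)ℏ ≈ 0.4495ℏ.
Σ m_l² = 10, so Σ(L_z)² = 10 ℏ².
cos θ_min = 2/√6, so θ_min ≈ 35.26°.

|L|−L_z,max ≈ 0.4495ℏ; Σ(L_z)² = 10 ℏ²; θ_min ≈ 35.26°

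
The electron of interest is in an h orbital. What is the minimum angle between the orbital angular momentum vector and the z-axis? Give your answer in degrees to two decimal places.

θ_min ≈ 24.09°

The letter h corresponds to l = 5.
|L|² = l(l+1)ℏ² = 30ℏ², so |L| = √30 ℏ.
The smallest angle corresponds to the largest L_z, i.e. m_l = l = 5, giving L_z = 5ℏ.
cos θ_min = 5/√30, so θ_min ≈ 24.09°.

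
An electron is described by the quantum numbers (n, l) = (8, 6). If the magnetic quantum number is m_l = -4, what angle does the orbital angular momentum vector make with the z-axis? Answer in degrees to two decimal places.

|L|² = l(l+1)ℏ² = 42ℏ², so |L| = √42 ℏ.
L_z = m_l ℏ = −4ℏ.
cos θ = L_z/|L| = -4/√42, so θ ≈ 128.11°.

θ ≈ 128.11°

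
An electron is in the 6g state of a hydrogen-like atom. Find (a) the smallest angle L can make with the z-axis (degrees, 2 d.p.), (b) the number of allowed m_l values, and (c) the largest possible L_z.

θ_min ≈ 26.57°; 9 values; L_z,max = 4ℏ

The 6g subshell has l = 4.
cos θ_min = 4/√20, so θ_min ≈ 26.57°.
There are 2l+1 = 9 values of m_l.
L_z,max = lℏ = 4ℏ.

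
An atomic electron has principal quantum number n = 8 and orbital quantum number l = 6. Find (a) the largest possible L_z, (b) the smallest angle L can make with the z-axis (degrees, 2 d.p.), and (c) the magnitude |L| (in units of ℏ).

L_z,max = 6ℏ; θ_min ≈ 22.21°; |L| = √42 ℏ ≈ 6.481ℏ

L_z,max = lℏ = 6ℏ.
cos θ_min = 6/√42, so θ_min ≈ 22.21°.
|L| = ℏ√(6·7) = √42 ℏ ≈ 6.481ℏ.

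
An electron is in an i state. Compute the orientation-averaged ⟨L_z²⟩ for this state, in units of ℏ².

The letter i corresponds to l = 6.
m_l ∈ {-6, -5, -4, -3, -2, -1, 0, 1, 2, 3, 4, 5, 6}.
⟨L_z²⟩ = ℏ²·l(l+1)/3 = 14ℏ².

⟨L_z²⟩ = 14 ℏ²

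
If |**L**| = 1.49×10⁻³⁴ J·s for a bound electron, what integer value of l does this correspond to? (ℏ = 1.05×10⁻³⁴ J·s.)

l = 1

Dividing by ℏ: |L|/ℏ ≈ 1.419.
l(l+1) ≈ 1.419² ≈ 2.01, so l = 1.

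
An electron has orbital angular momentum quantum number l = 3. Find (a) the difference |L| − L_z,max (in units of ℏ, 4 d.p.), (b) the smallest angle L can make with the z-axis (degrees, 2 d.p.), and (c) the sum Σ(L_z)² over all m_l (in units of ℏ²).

|L| − L_z,max = (2√3 − 3)ℏ ≈ 0.4641ℏ.
cos θ_min = 3/√12, so θ_min ≈ 30.00°.
Σ m_l² = 28, so Σ(L_z)² = 28 ℏ².

|L|−L_z,max ≈ 0.4641ℏ; θ_min ≈ 30.00°; Σ(L_z)² = 28 ℏ²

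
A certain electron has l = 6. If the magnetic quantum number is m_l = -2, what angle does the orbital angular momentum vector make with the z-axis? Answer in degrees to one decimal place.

|L| = ℏ√(l(l+1)) = √42 ℏ.
L_z = m_l ℏ = −2ℏ.
cos θ = L_z/|L| = -2/√42, so θ ≈ 108.0°.

θ ≈ 108.0°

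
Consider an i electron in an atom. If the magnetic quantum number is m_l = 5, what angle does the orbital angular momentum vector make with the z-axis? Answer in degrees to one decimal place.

θ ≈ 39.5°

The letter i corresponds to l = 6.
|L| = √(l(l+1)) ℏ = √42 ℏ.
L_z = m_l ℏ = 5ℏ.
cos θ = L_z/|L| = 5/√42, so θ ≈ 39.5°.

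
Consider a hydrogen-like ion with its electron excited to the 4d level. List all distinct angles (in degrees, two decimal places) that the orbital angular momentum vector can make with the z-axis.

The 4d level has l = 2.
|L| = √(l(l+1)) ℏ = √6 ℏ.
cos θ = m_l/√6 for each m_l ∈ {-2, -1, 0, 1, 2}.

θ ∈ {35.26°, 65.91°, 90.00°, 114.09°, 144.74°}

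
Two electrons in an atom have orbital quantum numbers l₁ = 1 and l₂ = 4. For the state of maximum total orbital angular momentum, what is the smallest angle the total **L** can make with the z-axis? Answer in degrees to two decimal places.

θ_min ≈ 24.09°

The total orbital quantum number L ranges from |l₁ − l₂| to l₁ + l₂ in integer steps.
So L can be 3, 4, 5.
The maximum is L = 5, with |L_tot| = ℏ√(5·6) = √30 ℏ.
The minimum angle with z is arccos(5/√30) ≈ 24.09°.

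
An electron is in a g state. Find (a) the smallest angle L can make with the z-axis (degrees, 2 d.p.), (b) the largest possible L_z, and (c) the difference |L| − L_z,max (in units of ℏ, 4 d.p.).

θ_min ≈ 26.57°; L_z,max = 4ℏ; |L|−L_z,max ≈ 0.4721ℏ

A g state has l = 4.
cos θ_min = 4/√20, so θ_min ≈ 26.57°.
L_z,max = lℏ = 4ℏ.
|L| − L_z,max = (2√5 − 4)ℏ ≈ 0.4721ℏ.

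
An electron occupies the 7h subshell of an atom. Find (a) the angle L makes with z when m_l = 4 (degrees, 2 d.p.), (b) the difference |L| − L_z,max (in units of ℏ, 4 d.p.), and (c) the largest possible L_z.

θ(m_l=4) ≈ 43.09°; |L|−L_z,max ≈ 0.4772ℏ; L_z,max = 5ℏ

The 7h subshell has l = 5.
For m_l = 4: cos θ = 4/√30, θ ≈ 43.09°.
|L| − L_z,max = (√30 − 5)ℏ ≈ 0.4772ℏ.
L_z,max = lℏ = 5ℏ.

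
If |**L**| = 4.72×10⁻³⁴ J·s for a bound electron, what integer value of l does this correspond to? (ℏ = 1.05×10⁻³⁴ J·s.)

In units of ℏ, |L| ≈ 4.495.
(|L|/ℏ)² = l(l+1) ≈ 20.21 ⇒ l = 4.

l = 4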